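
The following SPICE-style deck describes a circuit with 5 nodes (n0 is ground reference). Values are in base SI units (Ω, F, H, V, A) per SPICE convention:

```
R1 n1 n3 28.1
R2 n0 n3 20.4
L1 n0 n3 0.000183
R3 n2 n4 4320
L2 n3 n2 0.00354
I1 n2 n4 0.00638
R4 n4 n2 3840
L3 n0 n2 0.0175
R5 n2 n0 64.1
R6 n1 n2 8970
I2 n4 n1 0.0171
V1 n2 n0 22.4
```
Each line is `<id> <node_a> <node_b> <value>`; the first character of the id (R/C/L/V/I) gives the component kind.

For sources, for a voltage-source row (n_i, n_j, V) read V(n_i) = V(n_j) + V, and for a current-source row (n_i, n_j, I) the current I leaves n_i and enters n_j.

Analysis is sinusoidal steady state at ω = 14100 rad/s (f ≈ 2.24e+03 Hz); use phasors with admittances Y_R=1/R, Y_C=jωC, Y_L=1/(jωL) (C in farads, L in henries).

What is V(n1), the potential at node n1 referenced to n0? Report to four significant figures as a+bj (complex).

1.637-0.08331j V

Element admittances at ω=14100 rad/s:
  Y(R1) = 0.03559+0.000j S between n1,n3
  Y(R2) = 0.04902+0.000j S between n0,n3
  Y(L1) = 0.000-0.3876j S between n0,n3
  Y(R3) = 0.0002315+0.000j S between n2,n4
  Y(L2) = 0.000-0.02003j S between n3,n2
  I1: injects 0.00638 A into n4 (from n2)
  Y(R4) = 0.0002604+0.000j S between n4,n2
  Y(L3) = 0.000-0.004053j S between n0,n2
  Y(R5) = 0.01560+0.000j S between n2,n0
  Y(R6) = 0.0001115+0.000j S between n1,n2
  I2: injects 0.0171 A into n1 (from n4)
  V1: constraint V(n2)−V(n0) = 22.4
Assemble and solve the 5×5 MNA system:
  V(n1)=1.637-0.08331j  V(n2)=22.40+0.000j  V(n3)=1.091-0.08358j  V(n4)=0.6069+0.000j
  i(V1)=-0.3705+0.5177j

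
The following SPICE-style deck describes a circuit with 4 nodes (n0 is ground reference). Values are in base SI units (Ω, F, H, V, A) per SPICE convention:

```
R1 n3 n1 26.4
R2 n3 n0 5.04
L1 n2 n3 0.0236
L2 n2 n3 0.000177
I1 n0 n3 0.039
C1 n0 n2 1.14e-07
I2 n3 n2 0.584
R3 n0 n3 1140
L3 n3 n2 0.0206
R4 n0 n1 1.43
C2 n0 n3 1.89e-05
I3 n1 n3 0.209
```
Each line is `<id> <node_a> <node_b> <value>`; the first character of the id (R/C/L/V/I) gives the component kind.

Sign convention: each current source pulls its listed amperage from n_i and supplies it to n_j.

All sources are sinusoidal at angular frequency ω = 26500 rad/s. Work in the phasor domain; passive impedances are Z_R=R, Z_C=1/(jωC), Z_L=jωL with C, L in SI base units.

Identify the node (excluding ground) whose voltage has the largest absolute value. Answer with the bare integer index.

2

Element admittances at ω=26500 rad/s:
  Y(R1) = 0.03788+0.000j S between n3,n1
  Y(R2) = 0.1984+0.000j S between n3,n0
  Y(L1) = 0.000-0.001599j S between n2,n3
  Y(L2) = 0.000-0.2132j S between n2,n3
  I1: injects 0.039 A into n3 (from n0)
  Y(C1) = 0.000+0.003021j S between n0,n2
  I2: injects 0.584 A into n2 (from n3)
  Y(R3) = 0.0008772+0.000j S between n0,n3
  Y(L3) = 0.000-0.001832j S between n3,n2
  Y(R4) = 0.6993+0.000j S between n0,n1
  Y(C2) = 0.000+0.5009j S between n0,n3
  I3: injects 0.209 A into n3 (from n1)
Assemble and solve the 3×3 MNA system:
  V(n1)=-0.2739-0.02056j  V(n2)=0.1894+2.328j  V(n3)=0.1867-0.4001j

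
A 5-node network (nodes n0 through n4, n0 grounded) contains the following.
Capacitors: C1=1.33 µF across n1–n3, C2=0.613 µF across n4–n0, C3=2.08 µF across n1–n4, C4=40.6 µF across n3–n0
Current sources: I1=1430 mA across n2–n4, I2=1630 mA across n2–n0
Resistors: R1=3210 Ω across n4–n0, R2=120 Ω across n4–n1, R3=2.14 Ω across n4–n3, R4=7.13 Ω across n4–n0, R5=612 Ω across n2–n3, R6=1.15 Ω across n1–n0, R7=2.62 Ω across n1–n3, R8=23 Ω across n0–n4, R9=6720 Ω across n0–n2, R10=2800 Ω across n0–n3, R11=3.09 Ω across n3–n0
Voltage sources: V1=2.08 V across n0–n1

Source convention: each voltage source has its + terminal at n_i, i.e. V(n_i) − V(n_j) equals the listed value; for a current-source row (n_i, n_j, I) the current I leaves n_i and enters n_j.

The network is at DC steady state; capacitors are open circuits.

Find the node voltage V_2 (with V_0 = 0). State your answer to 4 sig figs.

-1719 V

MNA unknowns: 4 node voltages V₁..V_4 plus 1 source current (V1)
C1: Y=0.000 on G[1,3]
I1: z[2]−=1.43, z[4]+=1.43
I2: z[2]−=1.63, z[0]+=1.63
R1: Y=0.0003115 on G[4,0]
R2: Y=0.008333 on G[4,1]
R3: Y=0.4673 on G[4,3]
C2: Y=0.000 on G[4,0]
R4: Y=0.1403 on G[4,0]
C3: Y=0.000 on G[1,4]
R5: Y=0.001634 on G[2,3]
R6: Y=0.8696 on G[1,0]
R7: Y=0.3817 on G[1,3]
R8: Y=0.04348 on G[0,4]
C4: Y=0.000 on G[3,0]
R9: Y=0.0001488 on G[0,2]
R10: Y=0.0003571 on G[0,3]
R11: Y=0.3236 on G[3,0]
V1: row V0−V1=2.08, i_V1 at 0,1
solve → V1=-2.080, V2=-1719, V3=-3.085, V4=-0.04383
aux → i_V1=-1.442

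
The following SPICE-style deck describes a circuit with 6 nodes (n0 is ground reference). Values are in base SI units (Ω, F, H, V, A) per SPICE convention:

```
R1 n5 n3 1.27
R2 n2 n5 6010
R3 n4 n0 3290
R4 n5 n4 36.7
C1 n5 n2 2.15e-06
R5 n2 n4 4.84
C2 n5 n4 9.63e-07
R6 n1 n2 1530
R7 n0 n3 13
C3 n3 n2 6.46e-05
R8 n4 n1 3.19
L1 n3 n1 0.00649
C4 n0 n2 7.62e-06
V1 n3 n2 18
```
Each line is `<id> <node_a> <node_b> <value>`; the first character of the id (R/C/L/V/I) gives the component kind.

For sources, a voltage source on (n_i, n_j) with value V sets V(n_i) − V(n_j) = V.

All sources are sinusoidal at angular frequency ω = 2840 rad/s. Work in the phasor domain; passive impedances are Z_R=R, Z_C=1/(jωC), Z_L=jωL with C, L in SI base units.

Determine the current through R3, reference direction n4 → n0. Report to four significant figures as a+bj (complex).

Apply KCL at each of the 5 non-ground nodes and solve the resulting linear system.
Node n1: branches {R6, R8, L1} → V_1 = -12.43-0.7572j
Node n2: branches {R2, C1, R5, R6, C3, C4, V1} → V_2 = -16.63+4.673j
Node n3: branches {R1, R7, C3, L1, V1} → V_3 = 1.367+4.673j
Node n4: branches {R3, R4, R5, C2, R8} → V_4 = -13.36+1.619j
Node n5: branches {R1, R2, R4, C1, C2} → V_5 = 0.8785+4.392j
Source currents: i(V1)=-0.7848-3.135j

-0.004061+0.0004921j A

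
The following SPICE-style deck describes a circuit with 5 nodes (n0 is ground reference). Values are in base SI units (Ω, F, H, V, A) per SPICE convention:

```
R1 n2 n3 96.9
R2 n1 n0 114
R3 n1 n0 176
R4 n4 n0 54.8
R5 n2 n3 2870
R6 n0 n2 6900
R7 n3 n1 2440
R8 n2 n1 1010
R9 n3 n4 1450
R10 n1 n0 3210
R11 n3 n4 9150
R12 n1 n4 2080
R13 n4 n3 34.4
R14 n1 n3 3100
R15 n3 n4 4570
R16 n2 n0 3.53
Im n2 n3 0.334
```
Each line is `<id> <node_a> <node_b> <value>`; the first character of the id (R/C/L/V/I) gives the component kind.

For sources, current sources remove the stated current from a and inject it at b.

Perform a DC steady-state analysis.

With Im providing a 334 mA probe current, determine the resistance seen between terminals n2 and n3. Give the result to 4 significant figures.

Element admittances at DC:
  Y(R1) = 0.01032 S between n2,n3
  Y(R2) = 0.008772 S between n1,n0
  Y(R3) = 0.005682 S between n1,n0
  Y(R4) = 0.01825 S between n4,n0
  Y(R5) = 0.0003484 S between n2,n3
  Y(R6) = 0.0001449 S between n0,n2
  Y(R7) = 0.0004098 S between n3,n1
  Y(R8) = 0.0009901 S between n2,n1
  Y(R9) = 0.0006897 S between n3,n4
  Y(R10) = 0.0003115 S between n1,n0
  Y(R11) = 0.0001093 S between n3,n4
  Y(R12) = 0.0004808 S between n1,n4
  Y(R13) = 0.02907 S between n4,n3
  Y(R14) = 0.0003226 S between n1,n3
  Y(R15) = 0.0002188 S between n3,n4
  Y(R16) = 0.2833 S between n2,n0
  Im: injects 0.334 A into n3 (from n2)
Assemble and solve the 4×4 MNA system:
  V(n1)=0.8321  V(n2)=-0.6117  V(n3)=14.31  V(n4)=8.828

R_eq = 44.68 Ω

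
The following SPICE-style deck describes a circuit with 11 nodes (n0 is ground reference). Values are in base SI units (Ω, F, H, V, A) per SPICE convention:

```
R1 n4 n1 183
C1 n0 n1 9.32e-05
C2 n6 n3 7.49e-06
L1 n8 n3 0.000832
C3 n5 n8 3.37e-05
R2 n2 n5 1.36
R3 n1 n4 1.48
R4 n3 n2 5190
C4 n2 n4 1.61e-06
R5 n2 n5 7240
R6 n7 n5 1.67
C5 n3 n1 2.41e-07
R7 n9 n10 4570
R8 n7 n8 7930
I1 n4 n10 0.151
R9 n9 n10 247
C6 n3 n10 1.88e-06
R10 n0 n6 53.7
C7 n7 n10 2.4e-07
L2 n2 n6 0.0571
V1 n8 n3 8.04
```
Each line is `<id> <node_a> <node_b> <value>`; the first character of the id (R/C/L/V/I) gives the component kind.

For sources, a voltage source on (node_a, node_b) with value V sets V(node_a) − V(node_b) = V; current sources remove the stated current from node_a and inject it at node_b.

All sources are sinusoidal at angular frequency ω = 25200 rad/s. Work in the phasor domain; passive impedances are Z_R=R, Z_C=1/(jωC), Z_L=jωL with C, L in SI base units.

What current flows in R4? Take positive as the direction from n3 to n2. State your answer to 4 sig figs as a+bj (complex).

Element admittances at ω=25200 rad/s:
  Y(R1) = 0.005464+0.000j S between n4,n1
  Y(C1) = 0.000+2.349j S between n0,n1
  Y(C2) = 0.000+0.1887j S between n6,n3
  Y(L1) = 0.000-0.04770j S between n8,n3
  Y(C3) = 0.000+0.8492j S between n5,n8
  Y(R2) = 0.7353+0.000j S between n2,n5
  Y(R3) = 0.6757+0.000j S between n1,n4
  Y(R4) = 0.0001927+0.000j S between n3,n2
  Y(C4) = 0.000+0.04057j S between n2,n4
  Y(R5) = 0.0001381+0.000j S between n2,n5
  Y(R6) = 0.5988+0.000j S between n7,n5
  Y(C5) = 0.000+0.006073j S between n3,n1
  Y(R7) = 0.0002188+0.000j S between n9,n10
  Y(R8) = 0.0001261+0.000j S between n7,n8
  I1: injects 0.151 A into n10 (from n4)
  Y(R9) = 0.004049+0.000j S between n9,n10
  Y(C6) = 0.000+0.04738j S between n3,n10
  Y(R10) = 0.01862+0.000j S between n0,n6
  Y(C7) = 0.000+0.006048j S between n7,n10
  Y(L2) = 0.000-0.0006950j S between n2,n6
  V1: constraint V(n8)−V(n3) = 8.04
Assemble and solve the 11×11 MNA system:
  V(n1)=0.04070-0.03145j  V(n2)=3.135-4.689j  V(n3)=-4.447-4.740j  V(n4)=0.1072+0.1489j  V(n5)=3.404-4.528j  V(n6)=-3.967-5.133j  V(n7)=3.434-4.599j  V(n8)=3.593-4.740j  V(n9)=-3.555-7.551j  V(n10)=-3.555-7.551j
  i(V1)=-0.1802+0.2233j

-0.001461-9.981e-06j A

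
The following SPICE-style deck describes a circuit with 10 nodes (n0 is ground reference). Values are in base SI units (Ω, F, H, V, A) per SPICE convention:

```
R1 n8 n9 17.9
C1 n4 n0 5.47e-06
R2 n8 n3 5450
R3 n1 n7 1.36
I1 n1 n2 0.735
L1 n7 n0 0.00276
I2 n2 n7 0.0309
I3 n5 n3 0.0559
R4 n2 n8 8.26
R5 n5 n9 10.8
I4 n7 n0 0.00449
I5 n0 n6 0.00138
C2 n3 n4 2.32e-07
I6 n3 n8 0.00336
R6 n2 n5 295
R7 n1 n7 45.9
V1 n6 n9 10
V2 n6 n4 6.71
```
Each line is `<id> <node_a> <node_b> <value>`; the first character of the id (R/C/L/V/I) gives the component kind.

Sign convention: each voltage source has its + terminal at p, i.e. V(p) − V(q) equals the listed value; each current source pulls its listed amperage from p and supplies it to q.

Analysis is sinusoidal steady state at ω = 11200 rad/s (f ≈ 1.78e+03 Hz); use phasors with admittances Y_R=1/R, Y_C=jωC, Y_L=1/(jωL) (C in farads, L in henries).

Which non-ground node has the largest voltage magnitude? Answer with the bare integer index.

3

Apply KCL at each of the 9 non-ground nodes and solve the resulting linear system.
Node n1: branches {R3, I1, R7} → V_1 = -0.9708-21.90j
Node n2: branches {I1, I2, R4, R6} → V_2 = 13.66-11.58j
Node n3: branches {R2, I3, C2, I6} → V_3 = 1.458-32.22j
Node n4: branches {C1, C2, V2} → V_4 = 0.000-11.52j
Node n5: branches {I3, R5, R6} → V_5 = -3.274-11.52j
Node n6: branches {I5, V1, V2} → V_6 = 6.710-11.52j
Node n7: branches {R3, L1, I2, I4, R7} → V_7 = 0.000-21.90j
Node n8: branches {R1, R2, R4, I6} → V_8 = 8.323-11.58j
Node n9: branches {R1, R5, V1} → V_9 = -3.290-11.52j
Source currents: i(V1)=-0.6503+0.003787j, i(V2)=0.6517-0.003787j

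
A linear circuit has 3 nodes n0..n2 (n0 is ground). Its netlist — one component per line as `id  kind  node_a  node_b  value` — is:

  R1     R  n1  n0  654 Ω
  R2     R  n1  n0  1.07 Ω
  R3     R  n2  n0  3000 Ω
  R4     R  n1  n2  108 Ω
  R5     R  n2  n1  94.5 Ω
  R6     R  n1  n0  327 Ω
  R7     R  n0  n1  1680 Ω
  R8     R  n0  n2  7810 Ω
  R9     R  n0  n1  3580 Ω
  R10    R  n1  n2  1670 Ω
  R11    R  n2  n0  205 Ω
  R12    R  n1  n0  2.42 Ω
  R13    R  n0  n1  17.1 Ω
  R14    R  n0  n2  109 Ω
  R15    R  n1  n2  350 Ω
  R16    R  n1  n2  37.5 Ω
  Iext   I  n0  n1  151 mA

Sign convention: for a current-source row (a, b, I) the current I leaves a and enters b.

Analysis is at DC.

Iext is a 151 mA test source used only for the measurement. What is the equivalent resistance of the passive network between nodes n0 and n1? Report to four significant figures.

R_eq = 0.7027 Ω

MNA unknowns: 2 node voltages V₁..V_2
R1: Y=0.001529 on G[1,0]
R2: Y=0.9346 on G[1,0]
R3: Y=0.0003333 on G[2,0]
R4: Y=0.009259 on G[1,2]
R5: Y=0.01058 on G[2,1]
R6: Y=0.003058 on G[1,0]
R7: Y=0.0005952 on G[0,1]
R8: Y=0.0001280 on G[0,2]
R9: Y=0.0002793 on G[0,1]
R10: Y=0.0005988 on G[1,2]
R11: Y=0.004878 on G[2,0]
R12: Y=0.4132 on G[1,0]
R13: Y=0.05848 on G[0,1]
R14: Y=0.009174 on G[0,2]
R15: Y=0.002857 on G[1,2]
R16: Y=0.02667 on G[1,2]
Iext: z[0]−=0.151, z[1]+=0.151
solve → V1=0.1061, V2=0.08223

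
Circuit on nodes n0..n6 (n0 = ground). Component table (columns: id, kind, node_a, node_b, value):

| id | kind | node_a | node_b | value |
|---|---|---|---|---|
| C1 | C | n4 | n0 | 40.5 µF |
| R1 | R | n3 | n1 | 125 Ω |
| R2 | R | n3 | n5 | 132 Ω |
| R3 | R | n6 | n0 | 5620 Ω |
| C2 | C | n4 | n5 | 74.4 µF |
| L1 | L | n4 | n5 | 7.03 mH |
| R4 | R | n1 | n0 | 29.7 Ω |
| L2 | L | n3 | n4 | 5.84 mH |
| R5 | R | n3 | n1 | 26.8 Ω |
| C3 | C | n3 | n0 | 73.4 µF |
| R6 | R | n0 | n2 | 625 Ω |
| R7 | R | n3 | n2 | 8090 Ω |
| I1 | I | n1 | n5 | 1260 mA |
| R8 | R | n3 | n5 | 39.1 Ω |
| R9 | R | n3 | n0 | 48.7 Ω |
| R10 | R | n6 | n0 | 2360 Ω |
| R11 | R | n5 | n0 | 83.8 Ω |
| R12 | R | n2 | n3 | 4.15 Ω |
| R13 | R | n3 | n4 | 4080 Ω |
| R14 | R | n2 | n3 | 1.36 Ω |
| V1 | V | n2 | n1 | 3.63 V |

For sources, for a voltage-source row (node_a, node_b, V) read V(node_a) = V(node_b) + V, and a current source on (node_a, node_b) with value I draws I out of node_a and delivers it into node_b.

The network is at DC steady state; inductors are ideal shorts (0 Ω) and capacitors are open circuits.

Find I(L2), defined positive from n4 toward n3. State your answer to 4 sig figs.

1.232 A

MNA unknowns: 6 node voltages V₁..V_6 plus 3 source currents (L1, L2, V1)
C1: Y=0.000 on G[4,0]
R1: Y=0.008000 on G[3,1]
R2: Y=0.007576 on G[3,5]
R3: Y=0.0001779 on G[6,0]
C2: Y=0.000 on G[4,5]
L1: row V4−V5=0, i_L1 at 4,5
R4: Y=0.03367 on G[1,0]
L2: row V3−V4=0, i_L2 at 3,4
R5: Y=0.03731 on G[3,1]
C3: Y=0.000 on G[3,0]
R6: Y=0.001600 on G[0,2]
R7: Y=0.0001236 on G[3,2]
I1: z[1]−=1.26, z[5]+=1.26
R8: Y=0.02558 on G[3,5]
R9: Y=0.02053 on G[3,0]
R10: Y=0.0004237 on G[6,0]
R11: Y=0.01193 on G[5,0]
R12: Y=0.2410 on G[2,3]
R13: Y=0.0002451 on G[3,4]
R14: Y=0.7353 on G[2,3]
V1: row V2−V1=3.63, i_V1 at 2,1
solve → V1=-2.304, V2=1.326, V3=2.324, V4=2.324, V5=2.324, V6=0.000
aux → i_L1=-1.232, i_L2=-1.232, i_V1=0.9727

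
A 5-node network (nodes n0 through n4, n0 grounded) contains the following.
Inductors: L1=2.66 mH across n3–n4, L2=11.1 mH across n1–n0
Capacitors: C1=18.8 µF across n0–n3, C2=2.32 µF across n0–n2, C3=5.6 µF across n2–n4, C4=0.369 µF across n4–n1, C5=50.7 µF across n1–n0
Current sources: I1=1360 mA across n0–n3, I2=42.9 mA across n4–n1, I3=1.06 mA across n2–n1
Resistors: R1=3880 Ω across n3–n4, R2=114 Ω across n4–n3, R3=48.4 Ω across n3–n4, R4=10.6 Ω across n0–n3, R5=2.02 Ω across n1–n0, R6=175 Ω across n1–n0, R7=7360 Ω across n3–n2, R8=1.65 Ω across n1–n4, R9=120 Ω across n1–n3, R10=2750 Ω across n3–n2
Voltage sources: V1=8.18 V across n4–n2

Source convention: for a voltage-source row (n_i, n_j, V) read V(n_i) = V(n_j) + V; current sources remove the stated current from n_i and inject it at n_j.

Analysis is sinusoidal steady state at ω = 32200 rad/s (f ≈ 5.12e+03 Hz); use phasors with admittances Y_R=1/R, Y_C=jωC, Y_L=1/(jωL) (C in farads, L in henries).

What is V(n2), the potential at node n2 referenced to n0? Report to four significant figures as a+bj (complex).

-7.895+0.8729j V

Element admittances at ω=32200 rad/s:
  Y(L1) = 0.000-0.01168j S between n3,n4
  Y(C1) = 0.000+0.6054j S between n0,n3
  Y(C2) = 0.000+0.07470j S between n0,n2
  I1: injects 1.36 A into n3 (from n0)
  Y(L2) = 0.000-0.002798j S between n1,n0
  I2: injects 0.0429 A into n1 (from n4)
  I3: injects 0.00106 A into n1 (from n2)
  Y(R1) = 0.0002577+0.000j S between n3,n4
  Y(R2) = 0.008772+0.000j S between n4,n3
  Y(R3) = 0.02066+0.000j S between n3,n4
  Y(C3) = 0.000+0.1803j S between n2,n4
  Y(R4) = 0.09434+0.000j S between n0,n3
  Y(R5) = 0.4950+0.000j S between n1,n0
  Y(C4) = 0.000+0.01188j S between n4,n1
  Y(R6) = 0.005714+0.000j S between n1,n0
  Y(R7) = 0.0001359+0.000j S between n3,n2
  Y(R8) = 0.6061+0.000j S between n1,n4
  Y(R9) = 0.008333+0.000j S between n1,n3
  Y(C5) = 0.000+1.633j S between n1,n0
  Y(R10) = 0.0003636+0.000j S between n3,n2
  V1: constraint V(n4)−V(n2) = 8.18
Assemble and solve the 5×5 MNA system:
  V(n1)=0.2739+0.05776j  V(n2)=-7.895+0.8729j  V(n3)=0.5320-2.200j  V(n4)=0.2848+0.8729j
  i(V1)=-0.06836-2.063j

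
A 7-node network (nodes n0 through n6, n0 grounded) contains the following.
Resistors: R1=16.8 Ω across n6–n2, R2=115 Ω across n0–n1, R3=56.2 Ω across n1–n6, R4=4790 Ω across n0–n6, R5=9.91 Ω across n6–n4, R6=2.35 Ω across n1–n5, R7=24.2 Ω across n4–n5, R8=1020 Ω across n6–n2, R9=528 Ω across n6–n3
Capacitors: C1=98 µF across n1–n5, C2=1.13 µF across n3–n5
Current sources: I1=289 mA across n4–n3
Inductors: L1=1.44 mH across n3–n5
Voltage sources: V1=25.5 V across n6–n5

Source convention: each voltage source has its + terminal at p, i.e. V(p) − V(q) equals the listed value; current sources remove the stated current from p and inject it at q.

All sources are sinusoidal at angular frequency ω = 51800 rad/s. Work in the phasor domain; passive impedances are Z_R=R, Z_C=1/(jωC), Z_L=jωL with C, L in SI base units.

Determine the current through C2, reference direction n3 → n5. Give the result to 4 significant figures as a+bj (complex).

Element admittances at ω=51800 rad/s:
  Y(R1) = 0.05952+0.000j S between n6,n2
  Y(C1) = 0.000+5.076j S between n1,n5
  Y(R2) = 0.008696+0.000j S between n0,n1
  Y(C2) = 0.000+0.05853j S between n3,n5
  Y(R3) = 0.01779+0.000j S between n1,n6
  I1: injects 0.289 A into n3 (from n4)
  Y(R4) = 0.0002088+0.000j S between n0,n6
  Y(R5) = 0.1009+0.000j S between n6,n4
  Y(R6) = 0.4255+0.000j S between n1,n5
  Y(L1) = 0.000-0.01341j S between n3,n5
  Y(R7) = 0.04132+0.000j S between n4,n5
  Y(R8) = 0.0009804+0.000j S between n6,n2
  Y(R9) = 0.001894+0.000j S between n6,n3
  V1: constraint V(n6)−V(n5) = 25.5
Assemble and solve the 7×7 MNA system:
  V(n1)=-0.5977-0.002104j  V(n2)=24.89+0.08762j  V(n3)=-0.2924-7.373j  V(n4)=15.45+0.08762j  V(n5)=-0.6055+0.08762j  V(n6)=24.89+0.08762j
  i(V1)=-1.459-0.01575j

0.4367+0.01833j A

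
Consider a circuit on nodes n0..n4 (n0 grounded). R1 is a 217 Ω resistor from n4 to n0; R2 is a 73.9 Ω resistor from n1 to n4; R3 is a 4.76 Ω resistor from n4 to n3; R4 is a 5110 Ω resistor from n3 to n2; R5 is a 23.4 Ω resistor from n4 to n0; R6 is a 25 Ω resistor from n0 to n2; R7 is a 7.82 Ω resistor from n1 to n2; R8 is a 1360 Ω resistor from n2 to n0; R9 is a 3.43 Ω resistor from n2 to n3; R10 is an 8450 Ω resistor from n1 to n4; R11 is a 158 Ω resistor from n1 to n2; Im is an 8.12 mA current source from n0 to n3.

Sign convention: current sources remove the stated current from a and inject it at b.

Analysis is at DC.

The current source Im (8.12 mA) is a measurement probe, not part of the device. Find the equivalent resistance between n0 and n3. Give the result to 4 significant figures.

R_eq = 13.44 Ω

Apply KCL at each of the 4 non-ground nodes and solve the resulting linear system.
Node n1: branches {R2, R7, R10, R11} → V_1 = 0.09494
Node n2: branches {R4, R6, R7, R8, R9, R11} → V_2 = 0.09551
Node n3: branches {R3, R4, R9, Im} → V_3 = 0.1091
Node n4: branches {R1, R2, R3, R5, R10} → V_4 = 0.08934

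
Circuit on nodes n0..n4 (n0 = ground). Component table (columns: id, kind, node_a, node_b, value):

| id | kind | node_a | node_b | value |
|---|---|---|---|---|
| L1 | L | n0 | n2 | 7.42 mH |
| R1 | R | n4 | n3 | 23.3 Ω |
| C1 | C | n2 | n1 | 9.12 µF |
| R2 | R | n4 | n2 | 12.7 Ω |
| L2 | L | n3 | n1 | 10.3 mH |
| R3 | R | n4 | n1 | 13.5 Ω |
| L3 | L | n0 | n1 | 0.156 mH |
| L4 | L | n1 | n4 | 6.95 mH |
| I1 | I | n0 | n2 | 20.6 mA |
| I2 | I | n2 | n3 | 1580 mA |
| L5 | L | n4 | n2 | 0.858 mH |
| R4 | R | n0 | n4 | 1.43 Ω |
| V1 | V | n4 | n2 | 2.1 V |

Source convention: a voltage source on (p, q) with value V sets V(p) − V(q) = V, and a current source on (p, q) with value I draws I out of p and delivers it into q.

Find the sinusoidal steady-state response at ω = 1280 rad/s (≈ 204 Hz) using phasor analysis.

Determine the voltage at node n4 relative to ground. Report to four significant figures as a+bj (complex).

Apply KCL at each of the 4 non-ground nodes and solve the resulting linear system.
Node n1: branches {C1, L2, R3, L3, L4} → V_1 = 0.1028+0.2053j
Node n2: branches {L1, C1, R2, I1, I2, L5, V1} → V_2 = -3.571+0.1987j
Node n3: branches {R1, L2, I2} → V_3 = 8.652+15.31j
Node n4: branches {R1, R2, R3, L4, L5, R4, V1} → V_4 = -1.471+0.1987j
Source currents: i(V1)=1.415+2.245j

-1.471+0.1987j V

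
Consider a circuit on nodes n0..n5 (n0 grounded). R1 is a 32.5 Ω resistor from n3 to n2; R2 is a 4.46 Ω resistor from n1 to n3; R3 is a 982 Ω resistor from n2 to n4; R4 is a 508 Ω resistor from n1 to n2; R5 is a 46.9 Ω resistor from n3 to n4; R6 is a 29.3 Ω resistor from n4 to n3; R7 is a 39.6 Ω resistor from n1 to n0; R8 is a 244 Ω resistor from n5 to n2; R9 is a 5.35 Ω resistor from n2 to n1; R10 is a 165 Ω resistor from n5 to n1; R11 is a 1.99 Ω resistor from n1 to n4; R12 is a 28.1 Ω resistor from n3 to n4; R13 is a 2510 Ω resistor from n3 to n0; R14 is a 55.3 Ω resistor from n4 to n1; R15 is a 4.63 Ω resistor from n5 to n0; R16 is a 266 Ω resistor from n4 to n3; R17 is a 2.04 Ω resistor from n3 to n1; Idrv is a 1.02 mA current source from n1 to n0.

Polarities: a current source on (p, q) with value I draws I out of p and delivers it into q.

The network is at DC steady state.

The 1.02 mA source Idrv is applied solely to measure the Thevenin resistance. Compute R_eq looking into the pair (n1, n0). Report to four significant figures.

R_eq = 28.34 Ω

MNA unknowns: 5 node voltages V₁..V_5
R1: Y=0.03077 on G[3,2]
R2: Y=0.2242 on G[1,3]
R3: Y=0.001018 on G[2,4]
R4: Y=0.001969 on G[1,2]
R5: Y=0.02132 on G[3,4]
R6: Y=0.03413 on G[4,3]
R7: Y=0.02525 on G[1,0]
R8: Y=0.004098 on G[5,2]
R9: Y=0.1869 on G[2,1]
R10: Y=0.006061 on G[5,1]
R11: Y=0.5025 on G[1,4]
R12: Y=0.03559 on G[3,4]
R13: Y=0.0003984 on G[3,0]
R14: Y=0.01808 on G[4,1]
R15: Y=0.2160 on G[5,0]
R16: Y=0.003759 on G[4,3]
R17: Y=0.4902 on G[3,1]
Idrv: z[1]−=0.00102, z[0]+=0.00102
solve → V1=-0.02891, V2=-0.02840, V3=-0.02888, V4=-0.02890, V5=-0.001289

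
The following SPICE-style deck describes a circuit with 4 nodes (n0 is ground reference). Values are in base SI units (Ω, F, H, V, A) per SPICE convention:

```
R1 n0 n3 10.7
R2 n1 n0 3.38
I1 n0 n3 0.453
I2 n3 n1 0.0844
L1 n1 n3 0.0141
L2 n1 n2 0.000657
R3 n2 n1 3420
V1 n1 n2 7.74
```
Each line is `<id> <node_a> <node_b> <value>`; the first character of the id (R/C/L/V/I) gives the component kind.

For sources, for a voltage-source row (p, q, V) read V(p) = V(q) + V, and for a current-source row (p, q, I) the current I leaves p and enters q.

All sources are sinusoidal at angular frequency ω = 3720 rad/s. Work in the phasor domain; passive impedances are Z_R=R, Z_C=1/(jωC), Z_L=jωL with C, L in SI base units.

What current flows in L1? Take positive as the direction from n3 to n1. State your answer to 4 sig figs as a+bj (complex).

0.01747-0.06507j A

Apply KCL at each of the 3 non-ground nodes and solve the resulting linear system.
Node n1: branches {R2, I2, L1, L2, R3, V1} → V_1 = 0.3443-0.2199j
Node n2: branches {L2, R3, V1} → V_2 = -7.396-0.2199j
Node n3: branches {R1, I1, I2, L1} → V_3 = 3.757+0.6962j
Source currents: i(V1)=-0.002263+3.167j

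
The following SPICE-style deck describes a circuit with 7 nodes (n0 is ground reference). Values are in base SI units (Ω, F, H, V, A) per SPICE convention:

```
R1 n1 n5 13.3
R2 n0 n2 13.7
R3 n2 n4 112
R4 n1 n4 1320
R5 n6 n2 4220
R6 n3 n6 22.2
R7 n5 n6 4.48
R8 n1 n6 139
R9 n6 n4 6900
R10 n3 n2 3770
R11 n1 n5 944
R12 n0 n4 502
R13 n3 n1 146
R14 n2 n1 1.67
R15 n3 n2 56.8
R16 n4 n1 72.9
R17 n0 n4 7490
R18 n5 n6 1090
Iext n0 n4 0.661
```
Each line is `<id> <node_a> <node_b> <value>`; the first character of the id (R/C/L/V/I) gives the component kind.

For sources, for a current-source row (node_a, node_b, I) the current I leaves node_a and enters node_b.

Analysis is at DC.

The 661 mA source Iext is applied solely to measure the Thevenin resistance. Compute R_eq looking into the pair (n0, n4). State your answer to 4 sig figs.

R_eq = 50.67 Ω

MNA unknowns: 6 node voltages V₁..V_6
R1: Y=0.07519 on G[1,5]
R2: Y=0.07299 on G[0,2]
R3: Y=0.008929 on G[2,4]
R4: Y=0.0007576 on G[1,4]
R5: Y=0.0002370 on G[6,2]
R6: Y=0.04505 on G[3,6]
R7: Y=0.2232 on G[5,6]
R8: Y=0.007194 on G[1,6]
R9: Y=0.0001449 on G[6,4]
R10: Y=0.0002653 on G[3,2]
R11: Y=0.001059 on G[1,5]
R12: Y=0.001992 on G[0,4]
R13: Y=0.006849 on G[3,1]
R14: Y=0.5988 on G[2,1]
R15: Y=0.01761 on G[3,2]
R16: Y=0.01372 on G[4,1]
R17: Y=0.0001335 on G[0,4]
R18: Y=0.0009174 on G[5,6]
Iext: z[0]−=0.661, z[4]+=0.661
solve → V1=8.674, V2=8.080, V3=8.495, V4=33.49, V5=8.642, V6=8.632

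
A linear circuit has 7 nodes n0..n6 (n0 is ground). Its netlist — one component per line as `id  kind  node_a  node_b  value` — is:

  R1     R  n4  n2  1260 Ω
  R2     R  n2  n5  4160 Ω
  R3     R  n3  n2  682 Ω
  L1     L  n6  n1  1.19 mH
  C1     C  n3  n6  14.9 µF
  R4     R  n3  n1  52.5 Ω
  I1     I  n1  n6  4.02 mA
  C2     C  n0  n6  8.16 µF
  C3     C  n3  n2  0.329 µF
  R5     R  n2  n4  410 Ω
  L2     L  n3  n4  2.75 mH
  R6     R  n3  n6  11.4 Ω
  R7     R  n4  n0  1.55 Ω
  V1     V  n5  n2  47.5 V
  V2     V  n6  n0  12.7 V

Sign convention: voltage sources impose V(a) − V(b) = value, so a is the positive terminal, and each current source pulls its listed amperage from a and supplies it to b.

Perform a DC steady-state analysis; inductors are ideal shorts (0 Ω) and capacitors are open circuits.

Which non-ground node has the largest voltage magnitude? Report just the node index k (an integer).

MNA unknowns: 6 node voltages V₁..V_6 plus 4 source currents (L1, L2, V1, V2)
R1: Y=0.0007937 on G[4,2]
R2: Y=0.0002404 on G[2,5]
R3: Y=0.001466 on G[3,2]
L1: row V6−V1=0, i_L1 at 6,1
C1: Y=0.000 on G[3,6]
R4: Y=0.01905 on G[3,1]
I1: z[1]−=0.00402, z[6]+=0.00402
C2: Y=0.000 on G[0,6]
C3: Y=0.000 on G[3,2]
R5: Y=0.002439 on G[2,4]
L2: row V3−V4=0, i_L2 at 3,4
R6: Y=0.08772 on G[3,6]
R7: Y=0.6452 on G[4,0]
V1: row V5−V2=47.5, i_V1 at 5,2
V2: row V6−V0=12.7, i_V2 at 6,0
solve → V1=12.70, V2=1.803, V3=1.803, V4=1.803, V5=49.30, V6=12.70
aux → i_L1=0.2116, i_L2=1.163, i_V1=-0.01142, i_V2=-1.163

5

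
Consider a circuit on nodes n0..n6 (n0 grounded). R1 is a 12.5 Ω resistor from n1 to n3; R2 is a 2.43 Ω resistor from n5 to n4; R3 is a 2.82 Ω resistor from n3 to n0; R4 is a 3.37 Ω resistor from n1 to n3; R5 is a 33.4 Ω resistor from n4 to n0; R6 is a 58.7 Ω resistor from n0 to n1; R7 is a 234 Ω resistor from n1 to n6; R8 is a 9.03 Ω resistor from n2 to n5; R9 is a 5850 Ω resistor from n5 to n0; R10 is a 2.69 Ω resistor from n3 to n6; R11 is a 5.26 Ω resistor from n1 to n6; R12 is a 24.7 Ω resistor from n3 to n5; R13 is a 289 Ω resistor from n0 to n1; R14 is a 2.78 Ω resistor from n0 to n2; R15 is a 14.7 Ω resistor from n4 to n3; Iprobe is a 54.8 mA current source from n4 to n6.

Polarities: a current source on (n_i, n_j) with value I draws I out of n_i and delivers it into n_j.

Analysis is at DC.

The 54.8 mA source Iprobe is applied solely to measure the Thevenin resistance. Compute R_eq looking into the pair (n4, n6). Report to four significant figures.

R_eq = 7.673 Ω

Element admittances at DC:
  Y(R1) = 0.08000 S between n1,n3
  Y(R2) = 0.4115 S between n5,n4
  Y(R3) = 0.3546 S between n3,n0
  Y(R4) = 0.2967 S between n1,n3
  Y(R5) = 0.02994 S between n4,n0
  Y(R6) = 0.01704 S between n0,n1
  Y(R7) = 0.004274 S between n1,n6
  Y(R8) = 0.1107 S between n2,n5
  Y(R9) = 0.0001709 S between n5,n0
  Y(R10) = 0.3717 S between n3,n6
  Y(R11) = 0.1901 S between n1,n6
  Y(R12) = 0.04049 S between n3,n5
  Y(R13) = 0.003460 S between n0,n1
  Y(R14) = 0.3597 S between n0,n2
  Y(R15) = 0.06803 S between n4,n3
  Iprobe: injects 0.0548 A into n6 (from n4)
Assemble and solve the 6×6 MNA system:
  V(n1)=0.09426  V(n2)=-0.04428  V(n3)=0.06079  V(n4)=-0.2514  V(n5)=-0.1881  V(n6)=0.1691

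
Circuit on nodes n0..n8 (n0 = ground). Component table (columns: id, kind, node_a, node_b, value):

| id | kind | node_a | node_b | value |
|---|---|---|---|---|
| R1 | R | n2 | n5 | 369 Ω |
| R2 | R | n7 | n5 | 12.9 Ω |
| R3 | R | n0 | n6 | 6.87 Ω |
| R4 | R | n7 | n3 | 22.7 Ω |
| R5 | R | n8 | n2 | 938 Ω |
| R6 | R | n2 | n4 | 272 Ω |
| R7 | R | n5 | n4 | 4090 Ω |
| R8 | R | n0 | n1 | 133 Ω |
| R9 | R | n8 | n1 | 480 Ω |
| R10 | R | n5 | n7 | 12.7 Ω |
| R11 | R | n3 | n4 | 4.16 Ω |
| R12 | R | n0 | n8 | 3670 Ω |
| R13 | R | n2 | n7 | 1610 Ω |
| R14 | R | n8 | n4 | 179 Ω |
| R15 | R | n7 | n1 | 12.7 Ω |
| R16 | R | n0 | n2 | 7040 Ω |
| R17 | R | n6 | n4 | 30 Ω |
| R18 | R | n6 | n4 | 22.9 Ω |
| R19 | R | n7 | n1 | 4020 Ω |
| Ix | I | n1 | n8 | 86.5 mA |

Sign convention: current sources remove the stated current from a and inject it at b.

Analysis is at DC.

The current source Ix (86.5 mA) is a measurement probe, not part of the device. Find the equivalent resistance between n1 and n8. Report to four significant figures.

MNA unknowns: 8 node voltages V₁..V_8
R1: Y=0.002710 on G[2,5]
R2: Y=0.07752 on G[7,5]
R3: Y=0.1456 on G[0,6]
R4: Y=0.04405 on G[7,3]
R5: Y=0.001066 on G[8,2]
R6: Y=0.003676 on G[2,4]
R7: Y=0.0002445 on G[5,4]
R8: Y=0.007519 on G[0,1]
R9: Y=0.002083 on G[8,1]
R10: Y=0.07874 on G[5,7]
R11: Y=0.2404 on G[3,4]
R12: Y=0.0002725 on G[0,8]
R13: Y=0.0006211 on G[2,7]
R14: Y=0.005587 on G[8,4]
R15: Y=0.07874 on G[7,1]
R16: Y=0.0001420 on G[0,2]
R17: Y=0.03333 on G[6,4]
R18: Y=0.04367 on G[6,4]
R19: Y=0.0002488 on G[7,1]
Ix: z[1]−=0.0865, z[8]+=0.0865
solve → V1=-1.647, V2=0.9176, V3=0.007347, V4=0.1921, V5=-0.9665, V6=0.06648, V7=-1.001, V8=9.449

R_eq = 128.3 Ω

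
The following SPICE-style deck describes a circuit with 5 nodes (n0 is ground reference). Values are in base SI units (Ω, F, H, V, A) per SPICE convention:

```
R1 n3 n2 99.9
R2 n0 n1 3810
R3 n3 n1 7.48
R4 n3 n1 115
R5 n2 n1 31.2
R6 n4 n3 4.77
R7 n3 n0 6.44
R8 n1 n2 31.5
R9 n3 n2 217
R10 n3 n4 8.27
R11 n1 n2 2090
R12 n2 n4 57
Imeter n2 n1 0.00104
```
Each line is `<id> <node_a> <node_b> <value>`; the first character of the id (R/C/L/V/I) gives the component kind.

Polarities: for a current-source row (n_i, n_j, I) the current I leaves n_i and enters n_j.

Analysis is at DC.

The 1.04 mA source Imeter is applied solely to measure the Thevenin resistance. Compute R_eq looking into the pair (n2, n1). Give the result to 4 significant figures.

R_eq = 11.12 Ω

Element admittances at DC:
  Y(R1) = 0.01001 S between n3,n2
  Y(R2) = 0.0002625 S between n0,n1
  Y(R3) = 0.1337 S between n3,n1
  Y(R4) = 0.008696 S between n3,n1
  Y(R5) = 0.03205 S between n2,n1
  Y(R6) = 0.2096 S between n4,n3
  Y(R7) = 0.1553 S between n3,n0
  Y(R8) = 0.03175 S between n1,n2
  Y(R9) = 0.004608 S between n3,n2
  Y(R10) = 0.1209 S between n3,n4
  Y(R11) = 0.0004785 S between n1,n2
  Y(R12) = 0.01754 S between n2,n4
  Imeter: injects 0.00104 A into n1 (from n2)
Assemble and solve the 4×4 MNA system:
  V(n1)=0.002076  V(n2)=-0.009488  V(n3)=-3.509e-06  V(n4)=-0.0004815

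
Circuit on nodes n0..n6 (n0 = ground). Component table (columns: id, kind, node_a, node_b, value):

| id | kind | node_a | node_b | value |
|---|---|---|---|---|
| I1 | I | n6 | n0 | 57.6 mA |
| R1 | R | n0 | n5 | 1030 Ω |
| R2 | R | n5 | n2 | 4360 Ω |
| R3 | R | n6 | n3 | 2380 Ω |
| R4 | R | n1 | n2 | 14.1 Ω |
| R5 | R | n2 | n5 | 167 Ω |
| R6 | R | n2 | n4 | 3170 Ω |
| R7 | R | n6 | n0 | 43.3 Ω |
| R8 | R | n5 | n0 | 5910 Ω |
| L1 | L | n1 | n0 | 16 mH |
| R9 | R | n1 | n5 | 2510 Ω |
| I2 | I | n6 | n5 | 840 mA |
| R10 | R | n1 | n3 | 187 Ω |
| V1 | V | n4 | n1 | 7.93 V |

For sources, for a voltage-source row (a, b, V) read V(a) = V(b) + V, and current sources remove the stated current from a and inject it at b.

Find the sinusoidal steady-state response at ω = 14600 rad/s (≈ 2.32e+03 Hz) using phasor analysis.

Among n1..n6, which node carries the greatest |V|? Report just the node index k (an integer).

Apply KCL at each of the 6 non-ground nodes and solve the resulting linear system.
Node n1: branches {R4, L1, R9, R10, V1} → V_1 = 46.27+147.4j
Node n2: branches {R2, R4, R5, R6} → V_2 = 55.02+145.5j
Node n3: branches {R3, R10} → V_3 = 40.17+136.8j
Node n4: branches {R6, V1} → V_4 = 54.20+147.4j
Node n5: branches {R1, R2, R5, R8, R9, I2} → V_5 = 154.8+124.2j
Node n6: branches {I1, R3, R7, I2} → V_6 = -37.45+2.445j
Source currents: i(V1)=0.0002563-0.0005863j

5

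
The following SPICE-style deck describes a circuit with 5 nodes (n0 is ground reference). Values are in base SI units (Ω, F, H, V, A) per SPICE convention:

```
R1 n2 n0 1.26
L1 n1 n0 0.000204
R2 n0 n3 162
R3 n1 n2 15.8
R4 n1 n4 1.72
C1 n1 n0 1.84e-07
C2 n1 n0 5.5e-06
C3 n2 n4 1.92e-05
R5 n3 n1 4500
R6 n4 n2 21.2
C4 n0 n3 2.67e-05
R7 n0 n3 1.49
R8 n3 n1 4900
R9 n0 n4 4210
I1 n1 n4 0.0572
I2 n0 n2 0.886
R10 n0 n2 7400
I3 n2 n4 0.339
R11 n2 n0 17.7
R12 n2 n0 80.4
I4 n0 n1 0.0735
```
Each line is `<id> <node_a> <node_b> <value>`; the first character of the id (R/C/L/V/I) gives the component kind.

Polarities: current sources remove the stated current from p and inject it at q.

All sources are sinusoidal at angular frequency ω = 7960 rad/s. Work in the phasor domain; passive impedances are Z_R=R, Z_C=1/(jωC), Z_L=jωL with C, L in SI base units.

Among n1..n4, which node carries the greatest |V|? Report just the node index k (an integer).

4

Apply KCL at each of the 4 non-ground nodes and solve the resulting linear system.
Node n1: branches {L1, R3, R4, C1, C2, R5, R8, I1, I4} → V_1 = 0.2498+0.8549j
Node n2: branches {R1, R3, C3, R6, I2, R10, I3, R11, R12} → V_2 = 0.5464+0.1646j
Node n3: branches {R2, R5, C4, R7, R8} → V_3 = 0.0002966+0.0004448j
Node n4: branches {R4, C3, R6, R9, I1, I3} → V_4 = 1.029+0.6856j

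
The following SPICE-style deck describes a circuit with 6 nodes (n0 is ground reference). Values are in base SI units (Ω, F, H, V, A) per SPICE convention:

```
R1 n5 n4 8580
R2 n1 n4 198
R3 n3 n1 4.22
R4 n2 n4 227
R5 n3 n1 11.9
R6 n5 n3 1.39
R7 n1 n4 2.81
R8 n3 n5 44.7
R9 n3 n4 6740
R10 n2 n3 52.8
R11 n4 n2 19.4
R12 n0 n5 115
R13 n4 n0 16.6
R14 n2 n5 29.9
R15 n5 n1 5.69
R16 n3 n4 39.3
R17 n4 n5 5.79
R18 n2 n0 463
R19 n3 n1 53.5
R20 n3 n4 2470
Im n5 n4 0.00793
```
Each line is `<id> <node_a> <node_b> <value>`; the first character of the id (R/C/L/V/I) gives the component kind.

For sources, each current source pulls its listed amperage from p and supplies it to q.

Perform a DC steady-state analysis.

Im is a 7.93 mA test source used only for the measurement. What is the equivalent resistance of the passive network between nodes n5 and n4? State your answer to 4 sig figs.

R_eq = 2.411 Ω

MNA unknowns: 5 node voltages V₁..V_5
R1: Y=0.0001166 on G[5,4]
R2: Y=0.005051 on G[1,4]
R3: Y=0.2370 on G[3,1]
R4: Y=0.004405 on G[2,4]
R5: Y=0.08403 on G[3,1]
R6: Y=0.7194 on G[5,3]
R7: Y=0.3559 on G[1,4]
R8: Y=0.02237 on G[3,5]
R9: Y=0.0001484 on G[3,4]
R10: Y=0.01894 on G[2,3]
R11: Y=0.05155 on G[4,2]
R12: Y=0.008696 on G[0,5]
R13: Y=0.06024 on G[4,0]
R14: Y=0.03344 on G[2,5]
R15: Y=0.1757 on G[5,1]
R16: Y=0.02545 on G[3,4]
R17: Y=0.1727 on G[4,5]
R18: Y=0.002160 on G[2,0]
R19: Y=0.01869 on G[3,1]
R20: Y=0.0004049 on G[3,4]
Im: z[5]−=0.00793, z[4]+=0.00793
solve → V1=-0.007332, V2=-0.005935, V3=-0.01313, V4=0.002597, V5=-0.01652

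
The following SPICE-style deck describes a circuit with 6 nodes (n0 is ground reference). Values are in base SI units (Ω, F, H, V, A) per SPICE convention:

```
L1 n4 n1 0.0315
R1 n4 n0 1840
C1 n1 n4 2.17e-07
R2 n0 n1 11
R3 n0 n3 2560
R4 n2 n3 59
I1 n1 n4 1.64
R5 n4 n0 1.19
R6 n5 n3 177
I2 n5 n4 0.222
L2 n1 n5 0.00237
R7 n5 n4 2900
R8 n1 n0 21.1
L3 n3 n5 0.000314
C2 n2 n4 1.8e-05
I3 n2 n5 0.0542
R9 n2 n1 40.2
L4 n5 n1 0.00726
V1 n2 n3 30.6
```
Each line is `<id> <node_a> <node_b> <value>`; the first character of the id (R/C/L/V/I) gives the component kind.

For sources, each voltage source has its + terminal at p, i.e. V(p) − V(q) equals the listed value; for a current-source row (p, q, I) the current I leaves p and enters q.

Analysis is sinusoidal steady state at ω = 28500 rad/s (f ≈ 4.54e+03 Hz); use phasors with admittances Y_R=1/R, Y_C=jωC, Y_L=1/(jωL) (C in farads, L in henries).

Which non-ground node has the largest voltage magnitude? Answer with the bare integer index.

3

MNA unknowns: 5 node voltages V₁..V_5 plus 1 source current (V1)
L1: Y=0.000-0.001114j on G[4,1]
R1: Y=0.0005435+0.000j on G[4,0]
C1: Y=0.000+0.006184j on G[1,4]
R2: Y=0.09091+0.000j on G[0,1]
R3: Y=0.0003906+0.000j on G[0,3]
R4: Y=0.01695+0.000j on G[2,3]
I1: z[1]−=1.64, z[4]+=1.64
R5: Y=0.8403+0.000j on G[4,0]
R6: Y=0.005650+0.000j on G[5,3]
I2: z[5]−=0.222, z[4]+=0.222
L2: Y=0.000-0.01480j on G[1,5]
R7: Y=0.0003448+0.000j on G[5,4]
R8: Y=0.04739+0.000j on G[1,0]
L3: Y=0.000-0.1117j on G[3,5]
C2: Y=0.000+0.5130j on G[2,4]
I3: z[2]−=0.0542, z[5]+=0.0542
R9: Y=0.02488+0.000j on G[2,1]
L4: Y=0.000-0.004833j on G[5,1]
V1: row V2−V3=30.6, i_V1 at 2,3
solve → V1=-10.15+2.414j, V2=1.149+0.4266j, V3=-29.45+0.4266j, V4=1.683-0.3972j, V5=-26.61-0.6014j
aux → i_V1=-0.4313+0.3233j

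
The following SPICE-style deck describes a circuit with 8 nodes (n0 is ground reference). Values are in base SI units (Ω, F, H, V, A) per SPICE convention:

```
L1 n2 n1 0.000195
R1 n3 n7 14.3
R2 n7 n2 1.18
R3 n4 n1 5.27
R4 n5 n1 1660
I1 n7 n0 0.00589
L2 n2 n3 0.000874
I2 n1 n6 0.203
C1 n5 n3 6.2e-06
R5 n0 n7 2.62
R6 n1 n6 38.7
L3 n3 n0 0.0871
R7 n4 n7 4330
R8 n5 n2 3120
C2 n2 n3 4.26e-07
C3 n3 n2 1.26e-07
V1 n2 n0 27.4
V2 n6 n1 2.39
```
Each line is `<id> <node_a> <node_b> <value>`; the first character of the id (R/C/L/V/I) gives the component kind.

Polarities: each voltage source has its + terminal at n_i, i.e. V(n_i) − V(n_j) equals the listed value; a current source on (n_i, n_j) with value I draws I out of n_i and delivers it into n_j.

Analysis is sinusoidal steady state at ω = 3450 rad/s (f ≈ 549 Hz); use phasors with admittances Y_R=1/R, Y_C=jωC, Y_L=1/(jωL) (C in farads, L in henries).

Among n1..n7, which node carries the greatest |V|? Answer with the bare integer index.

Element admittances at ω=3450 rad/s:
  Y(L1) = 0.000-1.486j S between n2,n1
  Y(R1) = 0.06993+0.000j S between n3,n7
  Y(R2) = 0.8475+0.000j S between n7,n2
  Y(R3) = 0.1898+0.000j S between n4,n1
  Y(R4) = 0.0006024+0.000j S between n5,n1
  I1: injects 0.00589 A into n0 (from n7)
  Y(L2) = 0.000-0.3316j S between n2,n3
  I2: injects 0.203 A into n6 (from n1)
  Y(C1) = 0.000+0.02139j S between n5,n3
  Y(R5) = 0.3817+0.000j S between n0,n7
  Y(R6) = 0.02584+0.000j S between n1,n6
  Y(L3) = 0.000-0.003328j S between n3,n0
  Y(R7) = 0.0002309+0.000j S between n4,n7
  Y(R8) = 0.0003205+0.000j S between n5,n2
  Y(C2) = 0.000+0.001470j S between n2,n3
  Y(C3) = 0.000+0.0004347j S between n3,n2
  V1: constraint V(n2)−V(n0) = 27.4
  V2: constraint V(n6)−V(n1) = 2.39
Assemble and solve the 9×9 MNA system:
  V(n1)=27.40-0.001466j  V(n2)=27.40+0.000j  V(n3)=26.81-1.572j  V(n4)=27.39-0.001568j  V(n5)=26.88-1.595j  V(n6)=29.79-0.001466j  V(n7)=19.31-0.08462j
  i(V1)=-7.373+0.1215j  i(V2)=0.1412+0.000j

6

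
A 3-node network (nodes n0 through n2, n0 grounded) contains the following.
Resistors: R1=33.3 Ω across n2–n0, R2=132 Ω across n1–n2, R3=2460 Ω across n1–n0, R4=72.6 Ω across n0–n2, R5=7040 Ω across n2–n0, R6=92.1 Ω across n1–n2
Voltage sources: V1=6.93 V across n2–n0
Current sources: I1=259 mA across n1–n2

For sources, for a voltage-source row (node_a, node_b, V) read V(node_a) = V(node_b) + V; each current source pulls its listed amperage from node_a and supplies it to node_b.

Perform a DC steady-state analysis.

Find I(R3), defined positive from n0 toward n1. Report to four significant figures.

0.002832 A

MNA unknowns: 2 node voltages V₁..V_2 plus 1 source current (V1)
R1: Y=0.03003 on G[2,0]
R2: Y=0.007576 on G[1,2]
R3: Y=0.0004065 on G[1,0]
R4: Y=0.01377 on G[0,2]
R5: Y=0.0001420 on G[2,0]
R6: Y=0.01086 on G[1,2]
V1: row V2−V0=6.93, i_V1 at 2,0
I1: z[1]−=0.259, z[2]+=0.259
solve → V1=-6.967, V2=6.930
aux → i_V1=-0.3017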